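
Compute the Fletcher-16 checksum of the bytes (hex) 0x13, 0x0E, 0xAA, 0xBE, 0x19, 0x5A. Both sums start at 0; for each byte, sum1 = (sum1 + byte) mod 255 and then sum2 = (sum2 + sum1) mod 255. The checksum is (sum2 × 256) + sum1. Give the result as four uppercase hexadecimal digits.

Running sums (mod 255):
  after byte 0 (0x13): sum1=19, sum2=19
  after byte 1 (0x0E): sum1=33, sum2=52
  after byte 2 (0xAA): sum1=203, sum2=0
  after byte 3 (0xBE): sum1=138, sum2=138
  after byte 4 (0x19): sum1=163, sum2=46
  after byte 5 (0x5A): sum1=253, sum2=44
Checksum = sum2·256 + sum1 = 44·256 + 253 = 11517 = 0x2CFD.

2CFD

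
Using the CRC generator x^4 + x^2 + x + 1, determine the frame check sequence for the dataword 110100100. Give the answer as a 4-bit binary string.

0110

Append 4 zeros: 1101001000000. Divide by 10111 (XOR where the leading bit is 1):
  pos 0: 11010 XOR 10111 = 01101
  pos 1: 11010 XOR 10111 = 01101
  pos 2: 11011 XOR 10111 = 01100
  pos 3: 11000 XOR 10111 = 01111
  pos 4: 11110 XOR 10111 = 01001
  pos 5: 10010 XOR 10111 = 00101
  pos 7: 10100 XOR 10111 = 00011
Remainder (last 4 bits) = 0110. This is the CRC / FCS.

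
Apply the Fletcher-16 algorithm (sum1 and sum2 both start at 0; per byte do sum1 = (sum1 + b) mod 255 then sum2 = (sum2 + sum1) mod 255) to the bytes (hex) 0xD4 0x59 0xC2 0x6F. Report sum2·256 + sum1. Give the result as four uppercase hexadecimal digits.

5460

Running sums (mod 255):
  after byte 0 (0xD4): sum1=212, sum2=212
  after byte 1 (0x59): sum1=46, sum2=3
  after byte 2 (0xC2): sum1=240, sum2=243
  after byte 3 (0x6F): sum1=96, sum2=84
Checksum = sum2·256 + sum1 = 84·256 + 96 = 21600 = 0x5460.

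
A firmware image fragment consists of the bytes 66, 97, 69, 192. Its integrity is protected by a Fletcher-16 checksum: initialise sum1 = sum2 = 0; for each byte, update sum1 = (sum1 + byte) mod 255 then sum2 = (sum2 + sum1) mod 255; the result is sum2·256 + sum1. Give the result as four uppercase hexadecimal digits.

Running sums (mod 255):
  after byte 0 (66): sum1=66, sum2=66
  after byte 1 (97): sum1=163, sum2=229
  after byte 2 (69): sum1=232, sum2=206
  after byte 3 (192): sum1=169, sum2=120
Checksum = sum2·256 + sum1 = 120·256 + 169 = 30889 = 0x78A9.

78A9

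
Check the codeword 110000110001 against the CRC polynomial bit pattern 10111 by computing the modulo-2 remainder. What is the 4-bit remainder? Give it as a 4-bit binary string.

0111

Modulo-2 division of 110000110001 by 10111:
  pos 0: 11000 XOR 10111 = 01111
  pos 1: 11110 XOR 10111 = 01001
  pos 2: 10011 XOR 10111 = 00100
  pos 4: 10010 XOR 10111 = 00101
  pos 6: 10100 XOR 10111 = 00011
Remainder = 0111 (nonzero — an error is detected).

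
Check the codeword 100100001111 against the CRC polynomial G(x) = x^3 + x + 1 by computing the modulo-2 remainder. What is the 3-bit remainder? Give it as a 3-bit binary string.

Modulo-2 division of 100100001111 by 1011:
  pos 0: 1001 XOR 1011 = 0010
  pos 2: 1000 XOR 1011 = 0011
  pos 4: 1100 XOR 1011 = 0111
  pos 5: 1111 XOR 1011 = 0100
  pos 6: 1001 XOR 1011 = 0010
  pos 8: 1011 XOR 1011 = 0000
Remainder = 000 (zero — the frame passes the CRC check).

000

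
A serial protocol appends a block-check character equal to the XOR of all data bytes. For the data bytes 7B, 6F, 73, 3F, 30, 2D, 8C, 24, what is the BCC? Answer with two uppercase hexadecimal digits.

XOR the bytes together:
  start with 0x7B
  0x7B ⊕ 0x6F = 0x14
  0x14 ⊕ 0x73 = 0x67
  0x67 ⊕ 0x3F = 0x58
  0x58 ⊕ 0x30 = 0x68
  0x68 ⊕ 0x2D = 0x45
  0x45 ⊕ 0x8C = 0xC9
  0xC9 ⊕ 0x24 = 0xED

ED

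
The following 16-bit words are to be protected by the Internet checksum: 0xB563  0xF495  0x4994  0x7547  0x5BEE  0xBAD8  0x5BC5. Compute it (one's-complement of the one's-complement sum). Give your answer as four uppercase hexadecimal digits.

One's-complement addition (fold any carry out of bit 15 back into bit 0):
  0xB563 + 0xF495 = 0x1A9F8 → wrap carry → 0xA9F9
  0xA9F9 + 0x4994 = 0x0F38D
  0xF38D + 0x7547 = 0x168D4 → wrap carry → 0x68D5
  0x68D5 + 0x5BEE = 0x0C4C3
  0xC4C3 + 0xBAD8 = 0x17F9B → wrap carry → 0x7F9C
  0x7F9C + 0x5BC5 = 0x0DB61
One's-complement sum = 0xDB61.
Checksum = ~0xDB61 & 0xFFFF = 0x249E.

249E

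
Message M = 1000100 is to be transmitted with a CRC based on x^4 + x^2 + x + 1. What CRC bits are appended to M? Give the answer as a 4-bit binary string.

0011

Append 4 zeros: 10001000000. Divide by 10111 (XOR where the leading bit is 1):
  pos 0: 10001 XOR 10111 = 00110
  pos 2: 11000 XOR 10111 = 01111
  pos 3: 11110 XOR 10111 = 01001
  pos 4: 10010 XOR 10111 = 00101
  pos 6: 10100 XOR 10111 = 00011
Remainder (last 4 bits) = 0011. This is the CRC / FCS.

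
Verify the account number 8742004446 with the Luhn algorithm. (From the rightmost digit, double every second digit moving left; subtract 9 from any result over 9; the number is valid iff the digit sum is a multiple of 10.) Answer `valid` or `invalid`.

From the right, keep odd positions and double even positions (subtract 9 from any doubled value over 9):
  doubled (positions 2,4,...): 8 8 0 8 7 → sum 31
  kept (positions 1,3,...): 6 4 0 2 7 → sum 19
Total = 50.
50 mod 10 = 0, so the number is valid.

valid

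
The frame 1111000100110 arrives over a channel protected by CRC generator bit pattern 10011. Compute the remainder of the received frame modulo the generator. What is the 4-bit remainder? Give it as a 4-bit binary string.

Modulo-2 division of 1111000100110 by 10011:
  pos 0: 11110 XOR 10011 = 01101
  pos 1: 11010 XOR 10011 = 01001
  pos 2: 10010 XOR 10011 = 00001
  pos 6: 11001 XOR 10011 = 01010
  pos 7: 10101 XOR 10011 = 00110
Remainder = 1100 (nonzero — an error is detected).

1100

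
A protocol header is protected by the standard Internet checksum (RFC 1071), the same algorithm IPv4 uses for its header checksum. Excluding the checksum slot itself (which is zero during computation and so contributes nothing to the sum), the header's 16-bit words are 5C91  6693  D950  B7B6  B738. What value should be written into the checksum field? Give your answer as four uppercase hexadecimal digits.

F49A

One's-complement addition (fold any carry out of bit 15 back into bit 0):
  0x5C91 + 0x6693 = 0x0C324
  0xC324 + 0xD950 = 0x19C74 → wrap carry → 0x9C75
  0x9C75 + 0xB7B6 = 0x1542B → wrap carry → 0x542C
  0x542C + 0xB738 = 0x10B64 → wrap carry → 0x0B65
One's-complement sum = 0x0B65.
Checksum = ~0x0B65 & 0xFFFF = 0xF49A.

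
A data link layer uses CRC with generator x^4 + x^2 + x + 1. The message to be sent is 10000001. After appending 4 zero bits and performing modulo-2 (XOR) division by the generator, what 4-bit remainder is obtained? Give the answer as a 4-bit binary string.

0000

Append 4 zeros: 100000010000. Divide by 10111 (XOR where the leading bit is 1):
  pos 0: 10000 XOR 10111 = 00111
  pos 2: 11100 XOR 10111 = 01011
  pos 3: 10111 XOR 10111 = 00000
Remainder (last 4 bits) = 0000. This is the CRC / FCS.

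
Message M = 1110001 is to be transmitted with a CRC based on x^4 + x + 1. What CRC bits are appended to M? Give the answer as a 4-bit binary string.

Append 4 zeros: 11100010000. Divide by 10011 (XOR where the leading bit is 1):
  pos 0: 11100 XOR 10011 = 01111
  pos 1: 11110 XOR 10011 = 01101
  pos 2: 11011 XOR 10011 = 01000
  pos 3: 10000 XOR 10011 = 00011
  pos 6: 11000 XOR 10011 = 01011
Remainder (last 4 bits) = 1011. This is the CRC / FCS.

1011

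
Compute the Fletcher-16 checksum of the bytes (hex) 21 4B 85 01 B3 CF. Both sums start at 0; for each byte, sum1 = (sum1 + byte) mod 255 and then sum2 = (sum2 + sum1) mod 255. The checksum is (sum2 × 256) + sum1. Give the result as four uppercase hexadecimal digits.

Running sums (mod 255):
  after byte 0 (21): sum1=33, sum2=33
  after byte 1 (4B): sum1=108, sum2=141
  after byte 2 (85): sum1=241, sum2=127
  after byte 3 (01): sum1=242, sum2=114
  after byte 4 (B3): sum1=166, sum2=25
  after byte 5 (CF): sum1=118, sum2=143
Checksum = sum2·256 + sum1 = 143·256 + 118 = 36726 = 0x8F76.

8F76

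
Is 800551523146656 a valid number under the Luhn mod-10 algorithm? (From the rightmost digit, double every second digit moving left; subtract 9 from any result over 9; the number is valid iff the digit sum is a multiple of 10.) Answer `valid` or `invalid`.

From the right, keep odd positions and double even positions (subtract 9 from any doubled value over 9):
  doubled (positions 2,4,...): 1 3 2 4 2 1 0 → sum 13
  kept (positions 1,3,...): 6 6 4 3 5 5 0 8 → sum 37
Total = 50.
50 mod 10 = 0, so the number is valid.

valid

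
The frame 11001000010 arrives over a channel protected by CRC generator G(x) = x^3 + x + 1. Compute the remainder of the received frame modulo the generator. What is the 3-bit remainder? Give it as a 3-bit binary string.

000

Modulo-2 division of 11001000010 by 1011:
  pos 0: 1100 XOR 1011 = 0111
  pos 1: 1111 XOR 1011 = 0100
  pos 2: 1000 XOR 1011 = 0011
  pos 4: 1100 XOR 1011 = 0111
  pos 5: 1110 XOR 1011 = 0101
  pos 6: 1011 XOR 1011 = 0000
Remainder = 000 (zero — the frame passes the CRC check).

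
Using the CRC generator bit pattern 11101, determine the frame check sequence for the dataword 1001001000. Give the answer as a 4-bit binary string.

0111

Append 4 zeros: 10010010000000. Divide by 11101 (XOR where the leading bit is 1):
  pos 0: 10010 XOR 11101 = 01111
  pos 1: 11110 XOR 11101 = 00011
  pos 4: 11100 XOR 11101 = 00001
  pos 8: 10000 XOR 11101 = 01101
  pos 9: 11010 XOR 11101 = 00111
Remainder (last 4 bits) = 0111. This is the CRC / FCS.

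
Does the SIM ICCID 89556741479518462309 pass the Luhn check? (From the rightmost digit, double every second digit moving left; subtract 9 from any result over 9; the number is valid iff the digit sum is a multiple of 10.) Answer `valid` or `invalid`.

valid

From the right, keep odd positions and double even positions (subtract 9 from any doubled value over 9):
  doubled (positions 2,4,...): 0 4 8 2 9 8 8 3 1 7 → sum 50
  kept (positions 1,3,...): 9 3 6 8 5 7 1 7 5 9 → sum 60
Total = 110.
110 mod 10 = 0, so the number is valid.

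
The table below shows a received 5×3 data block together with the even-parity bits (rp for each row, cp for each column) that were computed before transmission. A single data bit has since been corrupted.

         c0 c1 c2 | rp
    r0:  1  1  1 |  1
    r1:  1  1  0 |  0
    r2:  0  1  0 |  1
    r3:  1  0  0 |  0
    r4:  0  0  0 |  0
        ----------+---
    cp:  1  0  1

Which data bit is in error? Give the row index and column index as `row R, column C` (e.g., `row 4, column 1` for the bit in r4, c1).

Recompute each row's even parity and compare to rp:
  r0: data parity 1, sent rp 1 → ok
  r1: data parity 0, sent rp 0 → ok
  r2: data parity 1, sent rp 1 → ok
  r3: data parity 1, sent rp 0 → mismatch
  r4: data parity 0, sent rp 0 → ok
Recompute each column's even parity and compare to cp:
  c0: data parity 1, sent cp 1 → ok
  c1: data parity 1, sent cp 0 → mismatch
  c2: data parity 1, sent cp 1 → ok
Exactly one row (r3) and one column (c1) fail → the flipped bit is at their intersection.

row 3, column 1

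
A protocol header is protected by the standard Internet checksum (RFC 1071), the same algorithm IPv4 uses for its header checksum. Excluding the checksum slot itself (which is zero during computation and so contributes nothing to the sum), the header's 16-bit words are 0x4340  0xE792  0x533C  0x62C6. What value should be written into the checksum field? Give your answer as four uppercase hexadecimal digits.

1F2A

One's-complement addition (fold any carry out of bit 15 back into bit 0):
  0x4340 + 0xE792 = 0x12AD2 → wrap carry → 0x2AD3
  0x2AD3 + 0x533C = 0x07E0F
  0x7E0F + 0x62C6 = 0x0E0D5
One's-complement sum = 0xE0D5.
Checksum = ~0xE0D5 & 0xFFFF = 0x1F2A.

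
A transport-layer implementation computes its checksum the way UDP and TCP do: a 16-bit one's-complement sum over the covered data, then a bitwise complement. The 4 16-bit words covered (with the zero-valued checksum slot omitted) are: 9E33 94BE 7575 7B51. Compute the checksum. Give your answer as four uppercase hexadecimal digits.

One's-complement addition (fold any carry out of bit 15 back into bit 0):
  0x9E33 + 0x94BE = 0x132F1 → wrap carry → 0x32F2
  0x32F2 + 0x7575 = 0x0A867
  0xA867 + 0x7B51 = 0x123B8 → wrap carry → 0x23B9
One's-complement sum = 0x23B9.
Checksum = ~0x23B9 & 0xFFFF = 0xDC46.

DC46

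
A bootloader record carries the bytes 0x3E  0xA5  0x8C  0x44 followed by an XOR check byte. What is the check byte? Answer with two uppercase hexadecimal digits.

XOR the bytes together:
  start with 0x3E
  0x3E ⊕ 0xA5 = 0x9B
  0x9B ⊕ 0x8C = 0x17
  0x17 ⊕ 0x44 = 0x53

53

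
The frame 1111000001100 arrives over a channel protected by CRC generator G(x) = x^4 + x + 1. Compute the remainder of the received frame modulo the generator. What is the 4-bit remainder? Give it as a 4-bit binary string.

Modulo-2 division of 1111000001100 by 10011:
  pos 0: 11110 XOR 10011 = 01101
  pos 1: 11010 XOR 10011 = 01001
  pos 2: 10010 XOR 10011 = 00001
  pos 6: 10011 XOR 10011 = 00000
Remainder = 0000 (zero — the frame passes the CRC check).

0000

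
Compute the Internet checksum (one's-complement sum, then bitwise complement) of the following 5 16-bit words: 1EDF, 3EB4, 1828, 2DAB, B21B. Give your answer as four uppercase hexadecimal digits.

AA7D

One's-complement addition (fold any carry out of bit 15 back into bit 0):
  0x1EDF + 0x3EB4 = 0x05D93
  0x5D93 + 0x1828 = 0x075BB
  0x75BB + 0x2DAB = 0x0A366
  0xA366 + 0xB21B = 0x15581 → wrap carry → 0x5582
One's-complement sum = 0x5582.
Checksum = ~0x5582 & 0xFFFF = 0xAA7D.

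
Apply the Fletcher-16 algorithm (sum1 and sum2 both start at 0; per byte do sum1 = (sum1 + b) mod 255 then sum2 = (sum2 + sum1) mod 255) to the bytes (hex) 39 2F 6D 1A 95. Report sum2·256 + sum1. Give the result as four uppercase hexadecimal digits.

Running sums (mod 255):
  after byte 0 (39): sum1=57, sum2=57
  after byte 1 (2F): sum1=104, sum2=161
  after byte 2 (6D): sum1=213, sum2=119
  after byte 3 (1A): sum1=239, sum2=103
  after byte 4 (95): sum1=133, sum2=236
Checksum = sum2·256 + sum1 = 236·256 + 133 = 60549 = 0xEC85.

EC85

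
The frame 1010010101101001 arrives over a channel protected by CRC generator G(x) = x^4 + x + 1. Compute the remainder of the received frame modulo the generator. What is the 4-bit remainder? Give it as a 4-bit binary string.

Modulo-2 division of 1010010101101001 by 10011:
  pos 0: 10100 XOR 10011 = 00111
  pos 2: 11110 XOR 10011 = 01101
  pos 3: 11011 XOR 10011 = 01000
  pos 4: 10000 XOR 10011 = 00011
  pos 7: 11110 XOR 10011 = 01101
  pos 8: 11011 XOR 10011 = 01000
  pos 9: 10000 XOR 10011 = 00011
Remainder = 1101 (nonzero — an error is detected).

1101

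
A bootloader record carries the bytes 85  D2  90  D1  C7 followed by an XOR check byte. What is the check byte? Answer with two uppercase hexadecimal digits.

XOR the bytes together:
  start with 0x85
  0x85 ⊕ 0xD2 = 0x57
  0x57 ⊕ 0x90 = 0xC7
  0xC7 ⊕ 0xD1 = 0x16
  0x16 ⊕ 0xC7 = 0xD1

D1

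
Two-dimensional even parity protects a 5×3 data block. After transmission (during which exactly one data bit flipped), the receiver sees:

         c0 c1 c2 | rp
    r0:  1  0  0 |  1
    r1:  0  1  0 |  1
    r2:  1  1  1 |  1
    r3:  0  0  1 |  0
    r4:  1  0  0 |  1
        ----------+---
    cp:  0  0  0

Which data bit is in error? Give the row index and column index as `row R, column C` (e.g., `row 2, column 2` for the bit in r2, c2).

Recompute each row's even parity and compare to rp:
  r0: data parity 1, sent rp 1 → ok
  r1: data parity 1, sent rp 1 → ok
  r2: data parity 1, sent rp 1 → ok
  r3: data parity 1, sent rp 0 → mismatch
  r4: data parity 1, sent rp 1 → ok
Recompute each column's even parity and compare to cp:
  c0: data parity 1, sent cp 0 → mismatch
  c1: data parity 0, sent cp 0 → ok
  c2: data parity 0, sent cp 0 → ok
Exactly one row (r3) and one column (c0) fail → the flipped bit is at their intersection.

row 3, column 0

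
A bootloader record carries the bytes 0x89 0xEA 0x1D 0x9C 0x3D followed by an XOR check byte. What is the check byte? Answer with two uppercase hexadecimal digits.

DF

XOR the bytes together:
  start with 0x89
  0x89 ⊕ 0xEA = 0x63
  0x63 ⊕ 0x1D = 0x7E
  0x7E ⊕ 0x9C = 0xE2
  0xE2 ⊕ 0x3D = 0xDF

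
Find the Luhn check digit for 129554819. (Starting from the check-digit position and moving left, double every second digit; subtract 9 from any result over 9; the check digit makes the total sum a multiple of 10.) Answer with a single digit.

Partial digits right→left: 9 1 8 4 5 5 9 2 1
Double every second digit counting from the check-digit position (so the 1st, 3rd, 5th, ... of the partial from the right).
  doubled (with −9 where >9): 9 7 1 9 2 → sum 28
  kept as-is: 1 4 5 2 → sum 12
Total = 28 + 12 = 40.
Check digit = (10 − (40 mod 10)) mod 10 = 0.

0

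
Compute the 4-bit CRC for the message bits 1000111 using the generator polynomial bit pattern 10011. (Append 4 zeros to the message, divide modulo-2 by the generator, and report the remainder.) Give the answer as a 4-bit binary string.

1110

Append 4 zeros: 10001110000. Divide by 10011 (XOR where the leading bit is 1):
  pos 0: 10001 XOR 10011 = 00010
  pos 3: 10110 XOR 10011 = 00101
  pos 5: 10100 XOR 10011 = 00111
Remainder (last 4 bits) = 1110. This is the CRC / FCS.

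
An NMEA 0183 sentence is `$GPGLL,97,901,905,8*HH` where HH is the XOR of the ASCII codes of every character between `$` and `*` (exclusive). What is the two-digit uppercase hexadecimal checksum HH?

62

XOR the ASCII codes of the payload characters:
  'G' = 0x47 → acc = 0x47
  'P' = 0x50 → acc = 0x17
  'G' = 0x47 → acc = 0x50
  'L' = 0x4C → acc = 0x1C
  'L' = 0x4C → acc = 0x50
  ',' = 0x2C → acc = 0x7C
  '9' = 0x39 → acc = 0x45
  '7' = 0x37 → acc = 0x72
  ',' = 0x2C → acc = 0x5E
  '9' = 0x39 → acc = 0x67
  '0' = 0x30 → acc = 0x57
  '1' = 0x31 → acc = 0x66
  ',' = 0x2C → acc = 0x4A
  '9' = 0x39 → acc = 0x73
  '0' = 0x30 → acc = 0x43
  '5' = 0x35 → acc = 0x76
  ',' = 0x2C → acc = 0x5A
  '8' = 0x38 → acc = 0x62
Checksum = 0x62.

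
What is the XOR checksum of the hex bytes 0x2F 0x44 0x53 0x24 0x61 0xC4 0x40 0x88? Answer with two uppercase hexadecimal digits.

XOR the bytes together:
  start with 0x2F
  0x2F ⊕ 0x44 = 0x6B
  0x6B ⊕ 0x53 = 0x38
  0x38 ⊕ 0x24 = 0x1C
  0x1C ⊕ 0x61 = 0x7D
  0x7D ⊕ 0xC4 = 0xB9
  0xB9 ⊕ 0x40 = 0xF9
  0xF9 ⊕ 0x88 = 0x71

71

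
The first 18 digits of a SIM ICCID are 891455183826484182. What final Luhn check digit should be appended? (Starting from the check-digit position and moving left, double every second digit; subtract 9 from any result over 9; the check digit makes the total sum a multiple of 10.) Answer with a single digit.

Partial digits right→left: 2 8 1 4 8 4 6 2 8 3 8 1 5 5 4 1 9 8
Double every second digit counting from the check-digit position (so the 1st, 3rd, 5th, ... of the partial from the right).
  doubled (with −9 where >9): 4 2 7 3 7 7 1 8 9 → sum 48
  kept as-is: 8 4 4 2 3 1 5 1 8 → sum 36
Total = 48 + 36 = 84.
Check digit = (10 − (84 mod 10)) mod 10 = 6.

6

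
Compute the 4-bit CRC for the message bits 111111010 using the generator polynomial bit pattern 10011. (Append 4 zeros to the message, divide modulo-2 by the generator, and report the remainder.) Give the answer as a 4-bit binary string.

Append 4 zeros: 1111110100000. Divide by 10011 (XOR where the leading bit is 1):
  pos 0: 11111 XOR 10011 = 01100
  pos 1: 11001 XOR 10011 = 01010
  pos 2: 10100 XOR 10011 = 00111
  pos 4: 11110 XOR 10011 = 01101
  pos 5: 11010 XOR 10011 = 01001
  pos 6: 10010 XOR 10011 = 00001
Remainder (last 4 bits) = 0100. This is the CRC / FCS.

0100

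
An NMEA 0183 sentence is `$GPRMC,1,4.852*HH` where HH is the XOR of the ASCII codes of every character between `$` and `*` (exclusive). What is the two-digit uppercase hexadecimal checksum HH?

XOR the ASCII codes of the payload characters:
  'G' = 0x47 → acc = 0x47
  'P' = 0x50 → acc = 0x17
  'R' = 0x52 → acc = 0x45
  'M' = 0x4D → acc = 0x08
  'C' = 0x43 → acc = 0x4B
  ',' = 0x2C → acc = 0x67
  '1' = 0x31 → acc = 0x56
  ',' = 0x2C → acc = 0x7A
  '4' = 0x34 → acc = 0x4E
  '.' = 0x2E → acc = 0x60
  '8' = 0x38 → acc = 0x58
  '5' = 0x35 → acc = 0x6D
  '2' = 0x32 → acc = 0x5F
Checksum = 0x5F.

5F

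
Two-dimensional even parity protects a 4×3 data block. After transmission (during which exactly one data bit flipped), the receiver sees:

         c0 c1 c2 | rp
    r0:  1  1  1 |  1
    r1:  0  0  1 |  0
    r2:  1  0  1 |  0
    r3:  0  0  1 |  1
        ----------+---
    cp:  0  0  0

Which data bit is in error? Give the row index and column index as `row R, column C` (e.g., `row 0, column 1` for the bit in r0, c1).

Recompute each row's even parity and compare to rp:
  r0: data parity 1, sent rp 1 → ok
  r1: data parity 1, sent rp 0 → mismatch
  r2: data parity 0, sent rp 0 → ok
  r3: data parity 1, sent rp 1 → ok
Recompute each column's even parity and compare to cp:
  c0: data parity 0, sent cp 0 → ok
  c1: data parity 1, sent cp 0 → mismatch
  c2: data parity 0, sent cp 0 → ok
Exactly one row (r1) and one column (c1) fail → the flipped bit is at their intersection.

row 1, column 1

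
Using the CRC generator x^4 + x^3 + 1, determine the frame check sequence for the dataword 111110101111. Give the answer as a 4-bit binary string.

1010

Append 4 zeros: 1111101011110000. Divide by 11001 (XOR where the leading bit is 1):
  pos 0: 11111 XOR 11001 = 00110
  pos 2: 11001 XOR 11001 = 00000
  pos 8: 11110 XOR 11001 = 00111
  pos 10: 11100 XOR 11001 = 00101
Remainder (last 4 bits) = 1010. This is the CRC / FCS.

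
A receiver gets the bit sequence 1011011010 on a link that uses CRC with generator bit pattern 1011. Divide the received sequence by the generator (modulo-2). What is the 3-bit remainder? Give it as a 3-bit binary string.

111

Modulo-2 division of 1011011010 by 1011:
  pos 0: 1011 XOR 1011 = 0000
  pos 5: 1101 XOR 1011 = 0110
  pos 6: 1100 XOR 1011 = 0111
Remainder = 111 (nonzero — an error is detected).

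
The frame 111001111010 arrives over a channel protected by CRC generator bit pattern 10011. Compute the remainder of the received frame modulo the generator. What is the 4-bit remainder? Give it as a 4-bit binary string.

Modulo-2 division of 111001111010 by 10011:
  pos 0: 11100 XOR 10011 = 01111
  pos 1: 11111 XOR 10011 = 01100
  pos 2: 11001 XOR 10011 = 01010
  pos 3: 10101 XOR 10011 = 00110
  pos 5: 11010 XOR 10011 = 01001
  pos 6: 10011 XOR 10011 = 00000
Remainder = 0000 (zero — the frame passes the CRC check).

0000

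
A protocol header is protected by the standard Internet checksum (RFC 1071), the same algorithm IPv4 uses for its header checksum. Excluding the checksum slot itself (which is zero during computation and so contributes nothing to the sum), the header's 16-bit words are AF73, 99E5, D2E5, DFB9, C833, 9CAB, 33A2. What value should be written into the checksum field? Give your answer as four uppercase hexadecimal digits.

6B85

One's-complement addition (fold any carry out of bit 15 back into bit 0):
  0xAF73 + 0x99E5 = 0x14958 → wrap carry → 0x4959
  0x4959 + 0xD2E5 = 0x11C3E → wrap carry → 0x1C3F
  0x1C3F + 0xDFB9 = 0x0FBF8
  0xFBF8 + 0xC833 = 0x1C42B → wrap carry → 0xC42C
  0xC42C + 0x9CAB = 0x160D7 → wrap carry → 0x60D8
  0x60D8 + 0x33A2 = 0x0947A
One's-complement sum = 0x947A.
Checksum = ~0x947A & 0xFFFF = 0x6B85.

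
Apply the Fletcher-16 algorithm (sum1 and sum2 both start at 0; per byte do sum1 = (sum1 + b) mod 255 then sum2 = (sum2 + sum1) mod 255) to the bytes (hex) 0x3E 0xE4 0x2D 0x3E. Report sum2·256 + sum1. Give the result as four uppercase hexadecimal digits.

Running sums (mod 255):
  after byte 0 (0x3E): sum1=62, sum2=62
  after byte 1 (0xE4): sum1=35, sum2=97
  after byte 2 (0x2D): sum1=80, sum2=177
  after byte 3 (0x3E): sum1=142, sum2=64
Checksum = sum2·256 + sum1 = 64·256 + 142 = 16526 = 0x408E.

408E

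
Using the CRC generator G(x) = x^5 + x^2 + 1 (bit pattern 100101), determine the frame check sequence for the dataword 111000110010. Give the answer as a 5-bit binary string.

11000

Append 5 zeros: 11100011001000000. Divide by 100101 (XOR where the leading bit is 1):
  pos 0: 111000 XOR 100101 = 011101
  pos 1: 111011 XOR 100101 = 011110
  pos 2: 111101 XOR 100101 = 011000
  pos 3: 110000 XOR 100101 = 010101
  pos 4: 101010 XOR 100101 = 001111
  pos 6: 111110 XOR 100101 = 011011
  pos 7: 110110 XOR 100101 = 010011
  pos 8: 100110 XOR 100101 = 000011
Remainder (last 5 bits) = 11000. This is the CRC / FCS.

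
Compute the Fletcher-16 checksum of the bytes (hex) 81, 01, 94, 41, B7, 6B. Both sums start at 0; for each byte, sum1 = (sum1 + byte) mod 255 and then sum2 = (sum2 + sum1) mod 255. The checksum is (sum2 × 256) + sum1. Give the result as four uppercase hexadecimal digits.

FE7B

Running sums (mod 255):
  after byte 0 (81): sum1=129, sum2=129
  after byte 1 (01): sum1=130, sum2=4
  after byte 2 (94): sum1=23, sum2=27
  after byte 3 (41): sum1=88, sum2=115
  after byte 4 (B7): sum1=16, sum2=131
  after byte 5 (6B): sum1=123, sum2=254
Checksum = sum2·256 + sum1 = 254·256 + 123 = 65147 = 0xFE7B.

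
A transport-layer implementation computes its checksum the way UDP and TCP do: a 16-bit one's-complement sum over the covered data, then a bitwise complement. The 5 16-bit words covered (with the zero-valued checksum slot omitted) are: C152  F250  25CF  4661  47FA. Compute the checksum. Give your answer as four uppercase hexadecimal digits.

One's-complement addition (fold any carry out of bit 15 back into bit 0):
  0xC152 + 0xF250 = 0x1B3A2 → wrap carry → 0xB3A3
  0xB3A3 + 0x25CF = 0x0D972
  0xD972 + 0x4661 = 0x11FD3 → wrap carry → 0x1FD4
  0x1FD4 + 0x47FA = 0x067CE
One's-complement sum = 0x67CE.
Checksum = ~0x67CE & 0xFFFF = 0x9831.

9831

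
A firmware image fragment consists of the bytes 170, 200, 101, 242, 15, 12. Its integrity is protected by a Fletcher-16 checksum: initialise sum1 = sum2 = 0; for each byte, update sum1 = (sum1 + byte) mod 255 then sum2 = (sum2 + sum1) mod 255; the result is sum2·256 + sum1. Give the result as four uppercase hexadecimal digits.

84E6

Running sums (mod 255):
  after byte 0 (170): sum1=170, sum2=170
  after byte 1 (200): sum1=115, sum2=30
  after byte 2 (101): sum1=216, sum2=246
  after byte 3 (242): sum1=203, sum2=194
  after byte 4 (15): sum1=218, sum2=157
  after byte 5 (12): sum1=230, sum2=132
Checksum = sum2·256 + sum1 = 132·256 + 230 = 34022 = 0x84E6.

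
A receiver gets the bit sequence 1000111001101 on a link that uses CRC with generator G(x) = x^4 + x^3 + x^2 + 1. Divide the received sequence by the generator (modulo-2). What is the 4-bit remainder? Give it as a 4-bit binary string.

Modulo-2 division of 1000111001101 by 11101:
  pos 0: 10001 XOR 11101 = 01100
  pos 1: 11001 XOR 11101 = 00100
  pos 3: 10010 XOR 11101 = 01111
  pos 4: 11110 XOR 11101 = 00011
  pos 7: 11110 XOR 11101 = 00011
Remainder = 0111 (nonzero — an error is detected).

0111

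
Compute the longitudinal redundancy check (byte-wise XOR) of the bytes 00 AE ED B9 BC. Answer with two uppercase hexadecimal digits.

46

XOR the bytes together:
  start with 0x00
  0x00 ⊕ 0xAE = 0xAE
  0xAE ⊕ 0xED = 0x43
  0x43 ⊕ 0xB9 = 0xFA
  0xFA ⊕ 0xBC = 0x46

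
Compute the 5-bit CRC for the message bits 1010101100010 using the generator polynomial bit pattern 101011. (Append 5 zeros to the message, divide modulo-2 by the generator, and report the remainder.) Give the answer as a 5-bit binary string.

Append 5 zeros: 101010110001000000. Divide by 101011 (XOR where the leading bit is 1):
  pos 0: 101010 XOR 101011 = 000001
  pos 5: 111000 XOR 101011 = 010011
  pos 6: 100111 XOR 101011 = 001100
  pos 8: 110000 XOR 101011 = 011011
  pos 9: 110110 XOR 101011 = 011101
  pos 10: 111010 XOR 101011 = 010001
  pos 11: 100010 XOR 101011 = 001001
Remainder (last 5 bits) = 10010. This is the CRC / FCS.

10010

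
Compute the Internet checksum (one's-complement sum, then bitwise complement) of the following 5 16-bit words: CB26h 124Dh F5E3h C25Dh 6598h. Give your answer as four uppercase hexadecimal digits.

One's-complement addition (fold any carry out of bit 15 back into bit 0):
  0xCB26 + 0x124D = 0x0DD73
  0xDD73 + 0xF5E3 = 0x1D356 → wrap carry → 0xD357
  0xD357 + 0xC25D = 0x195B4 → wrap carry → 0x95B5
  0x95B5 + 0x6598 = 0x0FB4D
One's-complement sum = 0xFB4D.
Checksum = ~0xFB4D & 0xFFFF = 0x04B2.

04B2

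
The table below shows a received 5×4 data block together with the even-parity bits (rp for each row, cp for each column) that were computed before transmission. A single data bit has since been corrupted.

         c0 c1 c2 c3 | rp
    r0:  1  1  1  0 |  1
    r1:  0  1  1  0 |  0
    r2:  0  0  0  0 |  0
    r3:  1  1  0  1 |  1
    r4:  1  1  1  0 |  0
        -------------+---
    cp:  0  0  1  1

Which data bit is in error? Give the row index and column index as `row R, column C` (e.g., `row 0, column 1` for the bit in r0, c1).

row 4, column 0

Recompute each row's even parity and compare to rp:
  r0: data parity 1, sent rp 1 → ok
  r1: data parity 0, sent rp 0 → ok
  r2: data parity 0, sent rp 0 → ok
  r3: data parity 1, sent rp 1 → ok
  r4: data parity 1, sent rp 0 → mismatch
Recompute each column's even parity and compare to cp:
  c0: data parity 1, sent cp 0 → mismatch
  c1: data parity 0, sent cp 0 → ok
  c2: data parity 1, sent cp 1 → ok
  c3: data parity 1, sent cp 1 → ok
Exactly one row (r4) and one column (c0) fail → the flipped bit is at their intersection.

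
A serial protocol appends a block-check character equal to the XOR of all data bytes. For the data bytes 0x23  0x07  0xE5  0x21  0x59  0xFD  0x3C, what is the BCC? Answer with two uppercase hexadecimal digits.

XOR the bytes together:
  start with 0x23
  0x23 ⊕ 0x07 = 0x24
  0x24 ⊕ 0xE5 = 0xC1
  0xC1 ⊕ 0x21 = 0xE0
  0xE0 ⊕ 0x59 = 0xB9
  0xB9 ⊕ 0xFD = 0x44
  0x44 ⊕ 0x3C = 0x78

78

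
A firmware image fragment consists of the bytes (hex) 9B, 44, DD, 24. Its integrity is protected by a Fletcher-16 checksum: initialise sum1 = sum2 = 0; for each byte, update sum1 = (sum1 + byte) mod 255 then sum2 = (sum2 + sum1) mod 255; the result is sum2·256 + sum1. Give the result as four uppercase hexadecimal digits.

1BE1

Running sums (mod 255):
  after byte 0 (9B): sum1=155, sum2=155
  after byte 1 (44): sum1=223, sum2=123
  after byte 2 (DD): sum1=189, sum2=57
  after byte 3 (24): sum1=225, sum2=27
Checksum = sum2·256 + sum1 = 27·256 + 225 = 7137 = 0x1BE1.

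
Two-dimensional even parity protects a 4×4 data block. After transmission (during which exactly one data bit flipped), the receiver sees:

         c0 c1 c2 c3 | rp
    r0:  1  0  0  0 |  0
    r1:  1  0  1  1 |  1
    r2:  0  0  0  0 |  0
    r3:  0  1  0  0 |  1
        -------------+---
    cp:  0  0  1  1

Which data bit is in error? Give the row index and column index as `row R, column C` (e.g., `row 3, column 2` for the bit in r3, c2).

Recompute each row's even parity and compare to rp:
  r0: data parity 1, sent rp 0 → mismatch
  r1: data parity 1, sent rp 1 → ok
  r2: data parity 0, sent rp 0 → ok
  r3: data parity 1, sent rp 1 → ok
Recompute each column's even parity and compare to cp:
  c0: data parity 0, sent cp 0 → ok
  c1: data parity 1, sent cp 0 → mismatch
  c2: data parity 1, sent cp 1 → ok
  c3: data parity 1, sent cp 1 → ok
Exactly one row (r0) and one column (c1) fail → the flipped bit is at their intersection.

row 0, column 1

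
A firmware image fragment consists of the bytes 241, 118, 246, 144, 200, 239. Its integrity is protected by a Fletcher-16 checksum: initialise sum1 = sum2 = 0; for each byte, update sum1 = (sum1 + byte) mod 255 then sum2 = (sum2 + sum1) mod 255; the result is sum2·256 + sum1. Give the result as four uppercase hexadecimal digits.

Running sums (mod 255):
  after byte 0 (241): sum1=241, sum2=241
  after byte 1 (118): sum1=104, sum2=90
  after byte 2 (246): sum1=95, sum2=185
  after byte 3 (144): sum1=239, sum2=169
  after byte 4 (200): sum1=184, sum2=98
  after byte 5 (239): sum1=168, sum2=11
Checksum = sum2·256 + sum1 = 11·256 + 168 = 2984 = 0x0BA8.

0BA8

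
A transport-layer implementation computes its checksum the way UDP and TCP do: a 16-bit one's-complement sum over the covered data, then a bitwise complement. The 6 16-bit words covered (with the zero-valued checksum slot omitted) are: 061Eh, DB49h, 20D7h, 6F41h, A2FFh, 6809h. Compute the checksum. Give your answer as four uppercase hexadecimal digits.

8376

One's-complement addition (fold any carry out of bit 15 back into bit 0):
  0x061E + 0xDB49 = 0x0E167
  0xE167 + 0x20D7 = 0x1023E → wrap carry → 0x023F
  0x023F + 0x6F41 = 0x07180
  0x7180 + 0xA2FF = 0x1147F → wrap carry → 0x1480
  0x1480 + 0x6809 = 0x07C89
One's-complement sum = 0x7C89.
Checksum = ~0x7C89 & 0xFFFF = 0x8376.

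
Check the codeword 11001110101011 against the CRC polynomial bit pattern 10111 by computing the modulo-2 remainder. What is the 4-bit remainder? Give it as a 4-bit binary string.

Modulo-2 division of 11001110101011 by 10111:
  pos 0: 11001 XOR 10111 = 01110
  pos 1: 11101 XOR 10111 = 01010
  pos 2: 10101 XOR 10111 = 00010
  pos 5: 10010 XOR 10111 = 00101
  pos 7: 10110 XOR 10111 = 00001
Remainder = 0111 (nonzero — an error is detected).

0111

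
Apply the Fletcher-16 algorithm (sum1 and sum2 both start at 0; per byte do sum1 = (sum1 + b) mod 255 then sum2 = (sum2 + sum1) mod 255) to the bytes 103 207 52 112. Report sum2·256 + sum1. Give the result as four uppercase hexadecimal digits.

Running sums (mod 255):
  after byte 0 (103): sum1=103, sum2=103
  after byte 1 (207): sum1=55, sum2=158
  after byte 2 (52): sum1=107, sum2=10
  after byte 3 (112): sum1=219, sum2=229
Checksum = sum2·256 + sum1 = 229·256 + 219 = 58843 = 0xE5DB.

E5DB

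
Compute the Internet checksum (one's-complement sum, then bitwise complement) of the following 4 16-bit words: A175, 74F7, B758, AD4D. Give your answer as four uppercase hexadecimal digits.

One's-complement addition (fold any carry out of bit 15 back into bit 0):
  0xA175 + 0x74F7 = 0x1166C → wrap carry → 0x166D
  0x166D + 0xB758 = 0x0CDC5
  0xCDC5 + 0xAD4D = 0x17B12 → wrap carry → 0x7B13
One's-complement sum = 0x7B13.
Checksum = ~0x7B13 & 0xFFFF = 0x84EC.

84EC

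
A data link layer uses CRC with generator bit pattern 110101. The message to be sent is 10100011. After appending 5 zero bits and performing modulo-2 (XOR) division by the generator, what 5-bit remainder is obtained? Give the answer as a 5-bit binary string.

10001

Append 5 zeros: 1010001100000. Divide by 110101 (XOR where the leading bit is 1):
  pos 0: 101000 XOR 110101 = 011101
  pos 1: 111011 XOR 110101 = 001110
  pos 3: 111010 XOR 110101 = 001111
  pos 5: 111100 XOR 110101 = 001001
  pos 7: 100100 XOR 110101 = 010001
Remainder (last 5 bits) = 10001. This is the CRC / FCS.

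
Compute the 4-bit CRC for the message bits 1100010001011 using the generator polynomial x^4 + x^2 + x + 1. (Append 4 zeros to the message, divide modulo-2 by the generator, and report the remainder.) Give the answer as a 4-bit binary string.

1001

Append 4 zeros: 11000100010110000. Divide by 10111 (XOR where the leading bit is 1):
  pos 0: 11000 XOR 10111 = 01111
  pos 1: 11111 XOR 10111 = 01000
  pos 2: 10000 XOR 10111 = 00111
  pos 4: 11100 XOR 10111 = 01011
  pos 5: 10111 XOR 10111 = 00000
  pos 11: 11000 XOR 10111 = 01111
  pos 12: 11110 XOR 10111 = 01001
Remainder (last 4 bits) = 1001. This is the CRC / FCS.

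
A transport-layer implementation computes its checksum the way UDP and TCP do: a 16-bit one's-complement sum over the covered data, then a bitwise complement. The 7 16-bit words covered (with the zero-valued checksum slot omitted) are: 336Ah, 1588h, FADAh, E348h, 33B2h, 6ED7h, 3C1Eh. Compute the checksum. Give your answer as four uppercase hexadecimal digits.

FA41

One's-complement addition (fold any carry out of bit 15 back into bit 0):
  0x336A + 0x1588 = 0x048F2
  0x48F2 + 0xFADA = 0x143CC → wrap carry → 0x43CD
  0x43CD + 0xE348 = 0x12715 → wrap carry → 0x2716
  0x2716 + 0x33B2 = 0x05AC8
  0x5AC8 + 0x6ED7 = 0x0C99F
  0xC99F + 0x3C1E = 0x105BD → wrap carry → 0x05BE
One's-complement sum = 0x05BE.
Checksum = ~0x05BE & 0xFFFF = 0xFA41.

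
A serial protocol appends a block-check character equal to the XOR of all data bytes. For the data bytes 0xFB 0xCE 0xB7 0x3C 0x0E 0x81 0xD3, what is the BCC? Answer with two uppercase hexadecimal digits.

E2

XOR the bytes together:
  start with 0xFB
  0xFB ⊕ 0xCE = 0x35
  0x35 ⊕ 0xB7 = 0x82
  0x82 ⊕ 0x3C = 0xBE
  0xBE ⊕ 0x0E = 0xB0
  0xB0 ⊕ 0x81 = 0x31
  0x31 ⊕ 0xD3 = 0xE2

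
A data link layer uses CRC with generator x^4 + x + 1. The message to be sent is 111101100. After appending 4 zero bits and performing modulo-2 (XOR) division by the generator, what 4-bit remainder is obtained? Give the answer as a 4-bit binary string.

1011

Append 4 zeros: 1111011000000. Divide by 10011 (XOR where the leading bit is 1):
  pos 0: 11110 XOR 10011 = 01101
  pos 1: 11011 XOR 10011 = 01000
  pos 2: 10001 XOR 10011 = 00010
  pos 5: 10000 XOR 10011 = 00011
  pos 8: 11000 XOR 10011 = 01011
Remainder (last 4 bits) = 1011. This is the CRC / FCS.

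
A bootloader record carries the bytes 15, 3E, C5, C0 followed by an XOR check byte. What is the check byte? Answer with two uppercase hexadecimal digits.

2E

XOR the bytes together:
  start with 0x15
  0x15 ⊕ 0x3E = 0x2B
  0x2B ⊕ 0xC5 = 0xEE
  0xEE ⊕ 0xC0 = 0x2E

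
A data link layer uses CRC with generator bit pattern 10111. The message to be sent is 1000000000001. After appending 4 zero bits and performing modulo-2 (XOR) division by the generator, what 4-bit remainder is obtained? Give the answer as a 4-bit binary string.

Append 4 zeros: 10000000000010000. Divide by 10111 (XOR where the leading bit is 1):
  pos 0: 10000 XOR 10111 = 00111
  pos 2: 11100 XOR 10111 = 01011
  pos 3: 10110 XOR 10111 = 00001
  pos 7: 10000 XOR 10111 = 00111
  pos 9: 11110 XOR 10111 = 01001
  pos 10: 10010 XOR 10111 = 00101
  pos 12: 10100 XOR 10111 = 00011
Remainder (last 4 bits) = 0011. This is the CRC / FCS.

0011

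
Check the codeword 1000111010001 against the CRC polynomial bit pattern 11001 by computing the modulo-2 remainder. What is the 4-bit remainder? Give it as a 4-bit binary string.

1101

Modulo-2 division of 1000111010001 by 11001:
  pos 0: 10001 XOR 11001 = 01000
  pos 1: 10001 XOR 11001 = 01000
  pos 2: 10001 XOR 11001 = 01000
  pos 3: 10000 XOR 11001 = 01001
  pos 4: 10011 XOR 11001 = 01010
  pos 5: 10100 XOR 11001 = 01101
  pos 6: 11010 XOR 11001 = 00011
Remainder = 1101 (nonzero — an error is detected).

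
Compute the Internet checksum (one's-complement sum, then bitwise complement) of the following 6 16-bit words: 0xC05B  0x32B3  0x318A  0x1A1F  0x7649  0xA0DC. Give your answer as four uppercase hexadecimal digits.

One's-complement addition (fold any carry out of bit 15 back into bit 0):
  0xC05B + 0x32B3 = 0x0F30E
  0xF30E + 0x318A = 0x12498 → wrap carry → 0x2499
  0x2499 + 0x1A1F = 0x03EB8
  0x3EB8 + 0x7649 = 0x0B501
  0xB501 + 0xA0DC = 0x155DD → wrap carry → 0x55DE
One's-complement sum = 0x55DE.
Checksum = ~0x55DE & 0xFFFF = 0xAA21.

AA21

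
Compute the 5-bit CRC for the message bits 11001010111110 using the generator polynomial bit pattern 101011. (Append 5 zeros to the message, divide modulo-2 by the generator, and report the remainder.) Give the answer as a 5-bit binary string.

10011

Append 5 zeros: 1100101011111000000. Divide by 101011 (XOR where the leading bit is 1):
  pos 0: 110010 XOR 101011 = 011001
  pos 1: 110011 XOR 101011 = 011000
  pos 2: 110000 XOR 101011 = 011011
  pos 3: 110111 XOR 101011 = 011100
  pos 4: 111001 XOR 101011 = 010010
  pos 5: 100101 XOR 101011 = 001110
  pos 7: 111011 XOR 101011 = 010000
  pos 8: 100000 XOR 101011 = 001011
  pos 10: 101100 XOR 101011 = 000111
  pos 13: 111000 XOR 101011 = 010011
Remainder (last 5 bits) = 10011. This is the CRC / FCS.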